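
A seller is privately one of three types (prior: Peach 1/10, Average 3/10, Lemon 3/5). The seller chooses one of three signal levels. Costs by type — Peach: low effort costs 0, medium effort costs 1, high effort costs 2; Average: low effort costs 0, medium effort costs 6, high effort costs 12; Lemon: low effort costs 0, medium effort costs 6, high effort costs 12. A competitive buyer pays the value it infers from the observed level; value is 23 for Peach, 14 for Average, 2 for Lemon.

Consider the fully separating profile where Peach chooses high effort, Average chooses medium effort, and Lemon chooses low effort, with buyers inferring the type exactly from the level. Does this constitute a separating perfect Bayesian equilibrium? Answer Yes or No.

No

Separating prices: high effort → 23, medium effort → 14, low effort → 2.
Peach (assigned high effort): low effort: 2 − 0 = 2; medium effort: 14 − 1 = 13; high effort: 23 − 2 = 21. Peach stays.
Average (assigned medium effort): low effort: 2 − 0 = 2; medium effort: 14 − 6 = 8; high effort: 23 − 12 = 11. Average prefers high effort.
Lemon (assigned low effort): low effort: 2 − 0 = 2; medium effort: 14 − 6 = 8; high effort: 23 − 12 = 11. Lemon prefers high effort.
At least one type deviates; the separating profile fails.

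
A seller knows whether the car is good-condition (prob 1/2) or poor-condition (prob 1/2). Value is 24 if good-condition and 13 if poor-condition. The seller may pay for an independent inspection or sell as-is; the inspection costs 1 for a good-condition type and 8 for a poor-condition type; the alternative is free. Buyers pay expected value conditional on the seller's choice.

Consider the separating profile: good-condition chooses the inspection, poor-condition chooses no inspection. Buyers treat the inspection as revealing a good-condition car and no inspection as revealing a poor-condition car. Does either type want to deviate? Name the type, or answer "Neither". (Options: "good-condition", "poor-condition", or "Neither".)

poor-condition

The inspection pays 24; no inspection pays 13.
good-condition: assigned the inspection, nets 24 − 1 = 23; deviating to no inspection nets 13.
poor-condition: assigned no inspection, nets 13; deviating to the inspection nets 24 − 8 = 16.
The poor-condition type gains 3 by deviating.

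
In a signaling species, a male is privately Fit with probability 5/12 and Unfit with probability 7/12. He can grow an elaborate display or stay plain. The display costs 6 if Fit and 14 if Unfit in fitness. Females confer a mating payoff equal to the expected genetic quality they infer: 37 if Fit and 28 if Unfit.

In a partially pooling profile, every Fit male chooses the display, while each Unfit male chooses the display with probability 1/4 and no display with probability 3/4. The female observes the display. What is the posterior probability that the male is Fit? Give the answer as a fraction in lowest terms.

20/27

P(the display) = (5/12)·1 + (7/12)·(1/4) = 9/16.
By Bayes' rule, P(Fit | the display) = (5/12) / (9/16) = 20/27.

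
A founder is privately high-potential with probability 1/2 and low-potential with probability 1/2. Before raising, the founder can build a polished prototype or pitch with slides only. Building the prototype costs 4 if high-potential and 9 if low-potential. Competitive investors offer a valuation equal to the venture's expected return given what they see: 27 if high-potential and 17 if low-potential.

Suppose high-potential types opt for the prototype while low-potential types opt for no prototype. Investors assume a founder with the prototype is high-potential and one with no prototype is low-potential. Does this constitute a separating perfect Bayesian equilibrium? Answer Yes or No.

Under these beliefs, the prototype earns valuation 27 and no prototype earns valuation 17.
high-potential: the prototype nets 27 − 4 = 23; no prototype nets 17. high-potential prefers the prototype.
low-potential: the prototype nets 27 − 9 = 18; no prototype nets 17. low-potential would deviate to the prototype.
low-potential has a profitable deviation, so the profile is not an equilibrium.

No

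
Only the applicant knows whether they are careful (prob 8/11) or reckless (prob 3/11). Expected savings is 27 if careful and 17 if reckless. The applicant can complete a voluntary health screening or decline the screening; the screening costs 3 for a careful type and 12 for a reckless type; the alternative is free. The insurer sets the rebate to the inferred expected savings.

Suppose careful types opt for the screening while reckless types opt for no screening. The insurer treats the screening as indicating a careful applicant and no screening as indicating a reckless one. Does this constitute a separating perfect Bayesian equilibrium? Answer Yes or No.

Yes

Under these beliefs, the screening earns rebate 27 and no screening earns rebate 17.
careful: the screening nets 27 − 3 = 24; no screening nets 17. careful prefers the screening.
reckless: the screening nets 27 − 12 = 15; no screening nets 17. reckless prefers no screening.
Neither type deviates, so the separating profile is an equilibrium.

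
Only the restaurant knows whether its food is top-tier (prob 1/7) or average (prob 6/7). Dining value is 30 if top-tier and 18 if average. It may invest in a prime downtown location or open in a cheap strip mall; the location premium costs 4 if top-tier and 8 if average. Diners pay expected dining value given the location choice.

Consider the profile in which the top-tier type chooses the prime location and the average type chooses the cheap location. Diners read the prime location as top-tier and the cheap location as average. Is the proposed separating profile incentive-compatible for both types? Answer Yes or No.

Under these beliefs, the prime location earns price premium 30 and the cheap location earns price premium 18.
top-tier: the prime location nets 30 − 4 = 26; the cheap location nets 18. top-tier prefers the prime location.
average: the prime location nets 30 − 8 = 22; the cheap location nets 18. average would deviate to the prime location.
average has a profitable deviation, so the profile is not an equilibrium.

No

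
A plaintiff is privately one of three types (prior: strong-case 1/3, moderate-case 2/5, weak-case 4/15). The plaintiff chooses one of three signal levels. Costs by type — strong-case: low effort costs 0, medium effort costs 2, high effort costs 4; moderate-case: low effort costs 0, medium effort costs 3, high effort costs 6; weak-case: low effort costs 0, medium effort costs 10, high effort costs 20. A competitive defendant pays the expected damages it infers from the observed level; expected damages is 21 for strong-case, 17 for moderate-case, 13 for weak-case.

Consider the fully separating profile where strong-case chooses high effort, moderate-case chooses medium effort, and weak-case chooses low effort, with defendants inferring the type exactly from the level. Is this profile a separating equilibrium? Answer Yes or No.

No

Separating settlements: high effort → 21, medium effort → 17, low effort → 13.
strong-case (assigned high effort): low effort: 13 − 0 = 13; medium effort: 17 − 2 = 15; high effort: 21 − 4 = 17. strong-case stays.
moderate-case (assigned medium effort): low effort: 13 − 0 = 13; medium effort: 17 − 3 = 14; high effort: 21 − 6 = 15. moderate-case prefers high effort.
weak-case (assigned low effort): low effort: 13 − 0 = 13; medium effort: 17 − 10 = 7; high effort: 21 − 20 = 1. weak-case stays.
At least one type deviates; the separating profile fails.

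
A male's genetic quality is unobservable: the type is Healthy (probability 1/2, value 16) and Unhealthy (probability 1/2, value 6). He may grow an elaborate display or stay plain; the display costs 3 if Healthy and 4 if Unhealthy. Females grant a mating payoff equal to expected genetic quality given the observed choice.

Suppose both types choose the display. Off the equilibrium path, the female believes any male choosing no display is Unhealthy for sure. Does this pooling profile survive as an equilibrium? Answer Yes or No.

Yes

On path, the female holds the prior and pays 1/2·16 + 1/2·6 = 11. Off path (no display), believing Unhealthy, it pays 6.
Healthy: the display nets 11 − 3 = 8; no display nets 6. Healthy stays.
Unhealthy: the display nets 11 − 4 = 7; no display nets 6. Unhealthy stays.
No type deviates, so pooling is sustained.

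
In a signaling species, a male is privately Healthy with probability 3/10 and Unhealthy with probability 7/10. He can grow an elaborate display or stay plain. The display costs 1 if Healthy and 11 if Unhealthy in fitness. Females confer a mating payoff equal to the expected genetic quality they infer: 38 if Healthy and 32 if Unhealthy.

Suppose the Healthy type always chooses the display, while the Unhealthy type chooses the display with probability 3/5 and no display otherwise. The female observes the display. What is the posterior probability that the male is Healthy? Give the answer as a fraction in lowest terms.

P(the display) = (3/10)·1 + (7/10)·(3/5) = 18/25.
By Bayes' rule, P(Healthy | the display) = (3/10) / (18/25) = 5/12.

5/12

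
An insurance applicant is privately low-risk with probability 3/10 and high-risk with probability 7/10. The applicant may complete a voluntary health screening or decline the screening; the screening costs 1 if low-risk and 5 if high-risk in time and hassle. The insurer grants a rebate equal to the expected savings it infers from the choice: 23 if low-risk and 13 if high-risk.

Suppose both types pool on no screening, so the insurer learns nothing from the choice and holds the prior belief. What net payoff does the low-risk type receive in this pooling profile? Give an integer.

16

Pooled rebate = 3/10·23 + 7/10·13 = 16.
low-risk pays no cost for no screening, so net payoff = 16.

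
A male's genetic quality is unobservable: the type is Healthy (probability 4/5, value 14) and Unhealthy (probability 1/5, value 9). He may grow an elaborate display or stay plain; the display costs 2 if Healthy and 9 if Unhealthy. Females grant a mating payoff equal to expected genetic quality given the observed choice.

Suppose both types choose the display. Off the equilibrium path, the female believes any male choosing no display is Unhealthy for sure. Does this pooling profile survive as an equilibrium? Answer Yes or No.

No

On path, the female holds the prior and pays 4/5·14 + 1/5·9 = 13. Off path (no display), believing Unhealthy, it pays 9.
Healthy: the display nets 13 − 2 = 11; no display nets 9. Healthy stays.
Unhealthy: the display nets 13 − 9 = 4; no display nets 9. Unhealthy would deviate.
A type deviates, so pooling fails.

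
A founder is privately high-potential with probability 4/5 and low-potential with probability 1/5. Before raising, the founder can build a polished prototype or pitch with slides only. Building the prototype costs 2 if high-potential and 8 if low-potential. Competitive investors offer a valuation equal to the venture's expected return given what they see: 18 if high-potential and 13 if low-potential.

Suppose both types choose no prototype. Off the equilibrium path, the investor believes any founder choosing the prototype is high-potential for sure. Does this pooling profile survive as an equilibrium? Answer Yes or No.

Yes

On path, the investor holds the prior and pays 4/5·18 + 1/5·13 = 17. Off path (the prototype), believing high-potential, it pays 18.
high-potential: no prototype nets 17; the prototype nets 18 − 2 = 16. high-potential stays.
low-potential: no prototype nets 17; the prototype nets 18 − 8 = 10. low-potential stays.
No type deviates, so pooling is sustained.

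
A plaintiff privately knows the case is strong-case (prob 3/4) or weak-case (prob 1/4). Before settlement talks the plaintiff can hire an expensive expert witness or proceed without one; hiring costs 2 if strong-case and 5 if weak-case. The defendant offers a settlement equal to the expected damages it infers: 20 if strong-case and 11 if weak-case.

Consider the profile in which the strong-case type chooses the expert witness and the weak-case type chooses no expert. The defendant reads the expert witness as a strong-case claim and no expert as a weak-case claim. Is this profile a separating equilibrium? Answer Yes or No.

Under these beliefs, the expert witness earns settlement 20 and no expert earns settlement 11.
strong-case: the expert witness nets 20 − 2 = 18; no expert nets 11. strong-case prefers the expert witness.
weak-case: the expert witness nets 20 − 5 = 15; no expert nets 11. weak-case would deviate to the expert witness.
weak-case has a profitable deviation, so the profile is not an equilibrium.

No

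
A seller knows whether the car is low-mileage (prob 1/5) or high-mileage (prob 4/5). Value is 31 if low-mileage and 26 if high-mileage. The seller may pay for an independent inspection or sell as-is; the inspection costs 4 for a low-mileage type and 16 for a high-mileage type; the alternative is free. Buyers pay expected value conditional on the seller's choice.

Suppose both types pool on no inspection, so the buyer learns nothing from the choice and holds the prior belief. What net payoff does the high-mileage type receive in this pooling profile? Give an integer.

27

Pooled price = 1/5·31 + 4/5·26 = 27.
high-mileage pays no cost for no inspection, so net payoff = 27.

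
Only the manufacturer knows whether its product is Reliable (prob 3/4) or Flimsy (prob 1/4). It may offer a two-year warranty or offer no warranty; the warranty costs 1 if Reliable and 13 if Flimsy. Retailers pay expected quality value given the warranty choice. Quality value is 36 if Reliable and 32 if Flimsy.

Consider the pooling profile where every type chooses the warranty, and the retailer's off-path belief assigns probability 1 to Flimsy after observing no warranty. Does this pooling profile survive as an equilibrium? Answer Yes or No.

On path, the retailer holds the prior and pays 3/4·36 + 1/4·32 = 35. Off path (no warranty), believing Flimsy, it pays 32.
Reliable: the warranty nets 35 − 1 = 34; no warranty nets 32. Reliable stays.
Flimsy: the warranty nets 35 − 13 = 22; no warranty nets 32. Flimsy would deviate.
A type deviates, so pooling fails.

No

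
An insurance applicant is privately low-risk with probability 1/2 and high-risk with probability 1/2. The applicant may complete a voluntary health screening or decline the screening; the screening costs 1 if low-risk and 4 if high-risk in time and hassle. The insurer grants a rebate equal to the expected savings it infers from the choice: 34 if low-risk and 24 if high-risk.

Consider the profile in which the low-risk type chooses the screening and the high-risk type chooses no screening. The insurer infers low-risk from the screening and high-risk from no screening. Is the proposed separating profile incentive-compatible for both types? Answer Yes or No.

No

Under these beliefs, the screening earns rebate 34 and no screening earns rebate 24.
low-risk: the screening nets 34 − 1 = 33; no screening nets 24. low-risk prefers the screening.
high-risk: the screening nets 34 − 4 = 30; no screening nets 24. high-risk would deviate to the screening.
high-risk has a profitable deviation, so the profile is not an equilibrium.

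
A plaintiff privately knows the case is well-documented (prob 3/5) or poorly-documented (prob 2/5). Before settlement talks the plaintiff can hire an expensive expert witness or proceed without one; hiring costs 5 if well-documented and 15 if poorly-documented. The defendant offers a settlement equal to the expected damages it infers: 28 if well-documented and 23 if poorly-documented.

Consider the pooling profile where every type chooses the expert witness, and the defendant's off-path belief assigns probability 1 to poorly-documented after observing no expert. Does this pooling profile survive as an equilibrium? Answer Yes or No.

No

On path, the defendant holds the prior and pays 3/5·28 + 2/5·23 = 26. Off path (no expert), believing poorly-documented, it pays 23.
well-documented: the expert witness nets 26 − 5 = 21; no expert nets 23. well-documented would deviate.
poorly-documented: the expert witness nets 26 − 15 = 11; no expert nets 23. poorly-documented would deviate.
A type deviates, so pooling fails.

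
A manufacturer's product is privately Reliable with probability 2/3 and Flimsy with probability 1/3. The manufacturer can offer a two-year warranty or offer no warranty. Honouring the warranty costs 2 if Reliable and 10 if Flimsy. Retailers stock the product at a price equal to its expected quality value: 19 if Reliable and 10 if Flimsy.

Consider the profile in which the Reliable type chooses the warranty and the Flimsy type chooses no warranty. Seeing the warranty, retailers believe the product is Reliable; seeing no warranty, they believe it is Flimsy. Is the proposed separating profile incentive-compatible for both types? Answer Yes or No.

Yes

Under these beliefs, the warranty earns price 19 and no warranty earns price 10.
Reliable: the warranty nets 19 − 2 = 17; no warranty nets 10. Reliable prefers the warranty.
Flimsy: the warranty nets 19 − 10 = 9; no warranty nets 10. Flimsy prefers no warranty.
Neither type deviates, so the separating profile is an equilibrium.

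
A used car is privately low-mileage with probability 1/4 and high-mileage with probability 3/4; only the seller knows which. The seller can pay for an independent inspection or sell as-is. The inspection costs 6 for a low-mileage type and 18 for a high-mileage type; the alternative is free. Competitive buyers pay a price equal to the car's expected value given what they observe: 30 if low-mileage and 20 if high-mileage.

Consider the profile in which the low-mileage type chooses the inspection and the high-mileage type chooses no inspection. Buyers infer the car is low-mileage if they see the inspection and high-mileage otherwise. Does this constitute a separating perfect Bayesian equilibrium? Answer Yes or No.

Under these beliefs, the inspection earns price 30 and no inspection earns price 20.
low-mileage: the inspection nets 30 − 6 = 24; no inspection nets 20. low-mileage prefers the inspection.
high-mileage: the inspection nets 30 − 18 = 12; no inspection nets 20. high-mileage prefers no inspection.
Neither type deviates, so the separating profile is an equilibrium.

Yes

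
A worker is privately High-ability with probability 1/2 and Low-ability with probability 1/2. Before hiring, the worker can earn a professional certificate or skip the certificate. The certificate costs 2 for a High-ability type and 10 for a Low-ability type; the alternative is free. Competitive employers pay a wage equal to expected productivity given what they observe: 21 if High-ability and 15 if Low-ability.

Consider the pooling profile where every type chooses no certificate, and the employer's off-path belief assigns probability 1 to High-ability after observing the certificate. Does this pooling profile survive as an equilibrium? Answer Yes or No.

On path, the employer holds the prior and pays 1/2·21 + 1/2·15 = 18. Off path (the certificate), believing High-ability, it pays 21.
High-ability: no certificate nets 18; the certificate nets 21 − 2 = 19. High-ability would deviate.
Low-ability: no certificate nets 18; the certificate nets 21 − 10 = 11. Low-ability stays.
A type deviates, so pooling fails.

No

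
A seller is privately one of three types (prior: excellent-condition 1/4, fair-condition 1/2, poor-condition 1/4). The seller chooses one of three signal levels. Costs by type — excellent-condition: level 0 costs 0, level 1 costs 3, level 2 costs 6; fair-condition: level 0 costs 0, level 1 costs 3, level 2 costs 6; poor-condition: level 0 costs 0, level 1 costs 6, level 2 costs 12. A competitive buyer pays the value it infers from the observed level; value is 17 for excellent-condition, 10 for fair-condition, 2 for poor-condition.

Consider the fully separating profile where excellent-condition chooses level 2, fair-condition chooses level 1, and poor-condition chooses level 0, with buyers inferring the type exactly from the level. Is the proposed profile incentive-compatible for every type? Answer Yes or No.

Separating prices: level 2 → 17, level 1 → 10, level 0 → 2.
excellent-condition (assigned level 2): level 0: 2 − 0 = 2; level 1: 10 − 3 = 7; level 2: 17 − 6 = 11. excellent-condition stays.
fair-condition (assigned level 1): level 0: 2 − 0 = 2; level 1: 10 − 3 = 7; level 2: 17 − 6 = 11. fair-condition prefers level 2.
poor-condition (assigned level 0): level 0: 2 − 0 = 2; level 1: 10 − 6 = 4; level 2: 17 − 12 = 5. poor-condition prefers level 2.
At least one type deviates; the separating profile fails.

No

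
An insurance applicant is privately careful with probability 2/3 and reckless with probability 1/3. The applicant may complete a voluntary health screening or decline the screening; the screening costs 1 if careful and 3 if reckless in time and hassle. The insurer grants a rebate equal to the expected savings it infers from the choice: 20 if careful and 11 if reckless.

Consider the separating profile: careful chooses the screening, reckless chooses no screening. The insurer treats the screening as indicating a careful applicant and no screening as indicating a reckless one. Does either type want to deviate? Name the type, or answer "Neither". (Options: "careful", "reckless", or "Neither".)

The screening pays 20; no screening pays 11.
careful: assigned the screening, nets 20 − 1 = 19; deviating to no screening nets 11.
reckless: assigned no screening, nets 11; deviating to the screening nets 20 − 3 = 17.
The reckless type gains 6 by deviating.

reckless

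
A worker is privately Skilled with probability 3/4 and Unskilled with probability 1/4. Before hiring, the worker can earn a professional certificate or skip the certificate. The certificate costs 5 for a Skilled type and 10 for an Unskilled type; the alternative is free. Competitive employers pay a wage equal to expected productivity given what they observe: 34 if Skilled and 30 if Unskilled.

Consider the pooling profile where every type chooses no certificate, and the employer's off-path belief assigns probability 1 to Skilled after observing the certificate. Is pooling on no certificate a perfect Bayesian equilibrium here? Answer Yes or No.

On path, the employer holds the prior and pays 3/4·34 + 1/4·30 = 33. Off path (the certificate), believing Skilled, it pays 34.
Skilled: no certificate nets 33; the certificate nets 34 − 5 = 29. Skilled stays.
Unskilled: no certificate nets 33; the certificate nets 34 − 10 = 24. Unskilled stays.
No type deviates, so pooling is sustained.

Yes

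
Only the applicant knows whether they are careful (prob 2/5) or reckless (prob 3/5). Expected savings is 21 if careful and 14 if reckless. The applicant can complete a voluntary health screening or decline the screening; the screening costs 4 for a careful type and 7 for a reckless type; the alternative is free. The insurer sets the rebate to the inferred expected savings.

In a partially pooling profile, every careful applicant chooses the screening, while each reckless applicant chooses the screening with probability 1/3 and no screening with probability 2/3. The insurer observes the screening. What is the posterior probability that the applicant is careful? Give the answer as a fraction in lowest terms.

P(the screening) = (2/5)·1 + (3/5)·(1/3) = 3/5.
By Bayes' rule, P(careful | the screening) = (2/5) / (3/5) = 2/3.

2/3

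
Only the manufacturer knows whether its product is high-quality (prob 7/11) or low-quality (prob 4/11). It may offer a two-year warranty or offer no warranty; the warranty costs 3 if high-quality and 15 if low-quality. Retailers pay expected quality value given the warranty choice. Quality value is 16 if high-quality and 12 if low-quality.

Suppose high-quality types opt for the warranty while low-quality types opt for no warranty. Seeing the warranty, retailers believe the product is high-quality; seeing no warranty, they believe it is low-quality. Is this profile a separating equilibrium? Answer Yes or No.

Yes

Under these beliefs, the warranty earns price 16 and no warranty earns price 12.
high-quality: the warranty nets 16 − 3 = 13; no warranty nets 12. high-quality prefers the warranty.
low-quality: the warranty nets 16 − 15 = 1; no warranty nets 12. low-quality prefers no warranty.
Neither type deviates, so the separating profile is an equilibrium.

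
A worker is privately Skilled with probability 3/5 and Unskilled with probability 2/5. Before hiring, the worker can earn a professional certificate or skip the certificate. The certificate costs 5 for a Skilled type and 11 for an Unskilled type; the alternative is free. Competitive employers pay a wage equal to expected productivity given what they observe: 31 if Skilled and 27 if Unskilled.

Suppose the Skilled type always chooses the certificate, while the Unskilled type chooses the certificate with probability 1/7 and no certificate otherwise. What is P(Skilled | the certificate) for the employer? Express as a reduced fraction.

P(the certificate) = (3/5)·1 + (2/5)·(1/7) = 23/35.
By Bayes' rule, P(Skilled | the certificate) = (3/5) / (23/35) = 21/23.

21/23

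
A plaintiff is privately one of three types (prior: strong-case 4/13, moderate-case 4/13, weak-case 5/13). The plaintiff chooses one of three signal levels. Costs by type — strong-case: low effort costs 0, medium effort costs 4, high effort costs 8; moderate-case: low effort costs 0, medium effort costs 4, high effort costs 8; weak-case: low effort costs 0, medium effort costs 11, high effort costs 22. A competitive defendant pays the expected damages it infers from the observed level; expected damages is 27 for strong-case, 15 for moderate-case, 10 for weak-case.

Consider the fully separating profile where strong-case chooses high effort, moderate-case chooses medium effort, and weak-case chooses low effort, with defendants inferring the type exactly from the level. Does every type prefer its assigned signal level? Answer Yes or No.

No

Separating settlements: high effort → 27, medium effort → 15, low effort → 10.
strong-case (assigned high effort): low effort: 10 − 0 = 10; medium effort: 15 − 4 = 11; high effort: 27 − 8 = 19. strong-case stays.
moderate-case (assigned medium effort): low effort: 10 − 0 = 10; medium effort: 15 − 4 = 11; high effort: 27 − 8 = 19. moderate-case prefers high effort.
weak-case (assigned low effort): low effort: 10 − 0 = 10; medium effort: 15 − 11 = 4; high effort: 27 − 22 = 5. weak-case stays.
At least one type deviates; the separating profile fails.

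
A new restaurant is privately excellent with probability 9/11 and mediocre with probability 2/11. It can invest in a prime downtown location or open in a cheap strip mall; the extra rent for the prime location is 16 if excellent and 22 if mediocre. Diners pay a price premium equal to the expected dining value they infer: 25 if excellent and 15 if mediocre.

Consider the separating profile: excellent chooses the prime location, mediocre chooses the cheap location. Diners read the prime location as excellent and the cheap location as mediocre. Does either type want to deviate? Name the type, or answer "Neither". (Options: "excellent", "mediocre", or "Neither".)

excellent

The prime location pays 25; the cheap location pays 15.
excellent: assigned the prime location, nets 25 − 16 = 9; deviating to the cheap location nets 15.
mediocre: assigned the cheap location, nets 15; deviating to the prime location nets 25 − 22 = 3.
The excellent type gains 6 by deviating.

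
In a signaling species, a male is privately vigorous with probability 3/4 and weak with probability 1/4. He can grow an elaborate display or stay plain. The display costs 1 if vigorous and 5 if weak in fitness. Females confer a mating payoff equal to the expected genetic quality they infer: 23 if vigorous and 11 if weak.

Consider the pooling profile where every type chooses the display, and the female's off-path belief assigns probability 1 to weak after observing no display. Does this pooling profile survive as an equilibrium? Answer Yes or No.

On path, the female holds the prior and pays 3/4·23 + 1/4·11 = 20. Off path (no display), believing weak, it pays 11.
vigorous: the display nets 20 − 1 = 19; no display nets 11. vigorous stays.
weak: the display nets 20 − 5 = 15; no display nets 11. weak stays.
No type deviates, so pooling is sustained.

Yes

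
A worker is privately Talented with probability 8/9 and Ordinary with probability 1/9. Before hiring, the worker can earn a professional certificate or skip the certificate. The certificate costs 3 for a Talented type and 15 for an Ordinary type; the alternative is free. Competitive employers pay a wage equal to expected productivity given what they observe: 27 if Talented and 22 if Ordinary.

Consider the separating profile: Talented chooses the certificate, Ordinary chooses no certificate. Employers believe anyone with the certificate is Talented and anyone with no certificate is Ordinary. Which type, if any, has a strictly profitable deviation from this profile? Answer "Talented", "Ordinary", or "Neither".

The certificate pays 27; no certificate pays 22.
Talented: assigned the certificate, nets 27 − 3 = 24; deviating to no certificate nets 22.
Ordinary: assigned no certificate, nets 22; deviating to the certificate nets 27 − 15 = 12.
Both types strictly prefer their assigned action; no profitable deviation.

Neither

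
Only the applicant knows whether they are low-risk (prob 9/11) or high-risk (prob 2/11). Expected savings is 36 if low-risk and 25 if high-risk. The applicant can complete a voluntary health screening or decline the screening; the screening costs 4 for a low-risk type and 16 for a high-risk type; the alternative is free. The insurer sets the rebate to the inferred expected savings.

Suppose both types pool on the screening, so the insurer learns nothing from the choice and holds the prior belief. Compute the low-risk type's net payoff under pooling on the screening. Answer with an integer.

30

Pooled rebate = 9/11·36 + 2/11·25 = 34.
low-risk pays cost 4 for the screening, so net payoff = 34 − 4 = 30.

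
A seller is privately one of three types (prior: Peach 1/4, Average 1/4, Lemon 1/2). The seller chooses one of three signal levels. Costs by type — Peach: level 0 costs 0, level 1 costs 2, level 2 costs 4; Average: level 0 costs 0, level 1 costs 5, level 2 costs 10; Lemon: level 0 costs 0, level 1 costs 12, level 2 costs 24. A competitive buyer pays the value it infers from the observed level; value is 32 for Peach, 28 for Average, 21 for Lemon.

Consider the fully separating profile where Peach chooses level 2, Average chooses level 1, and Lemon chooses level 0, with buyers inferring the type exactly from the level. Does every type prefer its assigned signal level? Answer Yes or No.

Separating prices: level 2 → 32, level 1 → 28, level 0 → 21.
Peach (assigned level 2): level 0: 21 − 0 = 21; level 1: 28 − 2 = 26; level 2: 32 − 4 = 28. Peach stays.
Average (assigned level 1): level 0: 21 − 0 = 21; level 1: 28 − 5 = 23; level 2: 32 − 10 = 22. Average stays.
Lemon (assigned level 0): level 0: 21 − 0 = 21; level 1: 28 − 12 = 16; level 2: 32 − 24 = 8. Lemon stays.
Every type prefers its assigned level; separation holds.

Yes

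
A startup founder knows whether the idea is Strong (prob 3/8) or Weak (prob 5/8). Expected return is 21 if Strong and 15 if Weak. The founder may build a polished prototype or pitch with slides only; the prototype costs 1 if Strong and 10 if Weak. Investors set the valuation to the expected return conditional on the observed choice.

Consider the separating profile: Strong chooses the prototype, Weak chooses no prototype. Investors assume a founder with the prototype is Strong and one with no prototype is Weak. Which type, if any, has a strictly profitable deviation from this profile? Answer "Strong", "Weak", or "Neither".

The prototype pays 21; no prototype pays 15.
Strong: assigned the prototype, nets 21 − 1 = 20; deviating to no prototype nets 15.
Weak: assigned no prototype, nets 15; deviating to the prototype nets 21 − 10 = 11.
Both types strictly prefer their assigned action; no profitable deviation.

Neither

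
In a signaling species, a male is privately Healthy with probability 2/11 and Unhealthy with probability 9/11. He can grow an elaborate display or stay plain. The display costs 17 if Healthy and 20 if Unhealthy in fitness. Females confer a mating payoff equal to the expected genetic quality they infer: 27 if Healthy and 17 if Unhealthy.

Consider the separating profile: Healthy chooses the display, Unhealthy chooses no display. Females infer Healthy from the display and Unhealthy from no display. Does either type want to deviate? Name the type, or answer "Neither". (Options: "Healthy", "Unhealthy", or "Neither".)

The display pays 27; no display pays 17.
Healthy: assigned the display, nets 27 − 17 = 10; deviating to no display nets 17.
Unhealthy: assigned no display, nets 17; deviating to the display nets 27 − 20 = 7.
The Healthy type gains 7 by deviating.

Healthy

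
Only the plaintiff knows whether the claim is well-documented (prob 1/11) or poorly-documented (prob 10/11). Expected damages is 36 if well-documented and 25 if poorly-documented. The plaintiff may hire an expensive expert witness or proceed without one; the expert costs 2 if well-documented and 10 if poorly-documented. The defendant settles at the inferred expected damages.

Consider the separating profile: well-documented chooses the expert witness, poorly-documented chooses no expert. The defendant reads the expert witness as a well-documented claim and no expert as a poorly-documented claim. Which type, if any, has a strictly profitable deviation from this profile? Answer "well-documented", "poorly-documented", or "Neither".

The expert witness pays 36; no expert pays 25.
well-documented: assigned the expert witness, nets 36 − 2 = 34; deviating to no expert nets 25.
poorly-documented: assigned no expert, nets 25; deviating to the expert witness nets 36 − 10 = 26.
The poorly-documented type gains 1 by deviating.

poorly-documented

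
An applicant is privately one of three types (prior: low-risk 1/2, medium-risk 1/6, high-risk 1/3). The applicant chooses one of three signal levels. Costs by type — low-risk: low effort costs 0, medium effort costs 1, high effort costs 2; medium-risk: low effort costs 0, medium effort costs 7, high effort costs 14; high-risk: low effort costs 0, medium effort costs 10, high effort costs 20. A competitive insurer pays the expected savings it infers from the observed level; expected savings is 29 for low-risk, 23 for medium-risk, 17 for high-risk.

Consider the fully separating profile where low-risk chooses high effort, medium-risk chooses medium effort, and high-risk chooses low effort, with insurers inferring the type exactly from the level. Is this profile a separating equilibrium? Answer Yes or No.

Separating rebates: high effort → 29, medium effort → 23, low effort → 17.
low-risk (assigned high effort): low effort: 17 − 0 = 17; medium effort: 23 − 1 = 22; high effort: 29 − 2 = 27. low-risk stays.
medium-risk (assigned medium effort): low effort: 17 − 0 = 17; medium effort: 23 − 7 = 16; high effort: 29 − 14 = 15. medium-risk prefers low effort.
high-risk (assigned low effort): low effort: 17 − 0 = 17; medium effort: 23 − 10 = 13; high effort: 29 − 20 = 9. high-risk stays.
At least one type deviates; the separating profile fails.

No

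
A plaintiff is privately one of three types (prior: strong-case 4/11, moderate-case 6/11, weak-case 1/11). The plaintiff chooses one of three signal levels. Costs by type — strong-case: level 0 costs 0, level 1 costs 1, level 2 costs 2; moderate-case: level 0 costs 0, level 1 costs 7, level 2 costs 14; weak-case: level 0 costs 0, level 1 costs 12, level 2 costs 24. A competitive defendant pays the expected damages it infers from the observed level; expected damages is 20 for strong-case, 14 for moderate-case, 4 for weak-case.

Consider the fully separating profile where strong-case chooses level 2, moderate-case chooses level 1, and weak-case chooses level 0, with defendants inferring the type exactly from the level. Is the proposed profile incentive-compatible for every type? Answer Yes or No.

Yes

Separating settlements: level 2 → 20, level 1 → 14, level 0 → 4.
strong-case (assigned level 2): level 0: 4 − 0 = 4; level 1: 14 − 1 = 13; level 2: 20 − 2 = 18. strong-case stays.
moderate-case (assigned level 1): level 0: 4 − 0 = 4; level 1: 14 − 7 = 7; level 2: 20 − 14 = 6. moderate-case stays.
weak-case (assigned level 0): level 0: 4 − 0 = 4; level 1: 14 − 12 = 2; level 2: 20 − 24 = -4. weak-case stays.
Every type prefers its assigned level; separation holds.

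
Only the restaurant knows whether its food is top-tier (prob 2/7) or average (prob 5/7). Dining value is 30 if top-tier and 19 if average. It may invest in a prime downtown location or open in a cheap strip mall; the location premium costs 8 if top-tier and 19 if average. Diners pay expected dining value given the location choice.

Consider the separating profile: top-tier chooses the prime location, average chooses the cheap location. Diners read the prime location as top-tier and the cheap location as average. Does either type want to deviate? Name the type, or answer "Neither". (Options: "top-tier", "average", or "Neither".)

Neither

The prime location pays 30; the cheap location pays 19.
top-tier: assigned the prime location, nets 30 − 8 = 22; deviating to the cheap location nets 19.
average: assigned the cheap location, nets 19; deviating to the prime location nets 30 − 19 = 11.
Both types strictly prefer their assigned action; no profitable deviation.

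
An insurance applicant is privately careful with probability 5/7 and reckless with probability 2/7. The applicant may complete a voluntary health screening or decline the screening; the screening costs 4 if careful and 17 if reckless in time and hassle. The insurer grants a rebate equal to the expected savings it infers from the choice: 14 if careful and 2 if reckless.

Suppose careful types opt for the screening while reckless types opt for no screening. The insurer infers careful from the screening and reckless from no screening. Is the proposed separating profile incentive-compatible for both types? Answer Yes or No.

Under these beliefs, the screening earns rebate 14 and no screening earns rebate 2.
careful: the screening nets 14 − 4 = 10; no screening nets 2. careful prefers the screening.
reckless: the screening nets 14 − 17 = -3; no screening nets 2. reckless prefers no screening.
Neither type deviates, so the separating profile is an equilibrium.

Yes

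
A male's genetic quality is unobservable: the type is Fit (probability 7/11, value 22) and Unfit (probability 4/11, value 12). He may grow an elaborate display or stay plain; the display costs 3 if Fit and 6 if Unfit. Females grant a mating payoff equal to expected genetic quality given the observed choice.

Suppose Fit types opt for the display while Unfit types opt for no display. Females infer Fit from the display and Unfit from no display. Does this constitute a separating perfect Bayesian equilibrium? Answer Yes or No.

No

Under these beliefs, the display earns mating payoff 22 and no display earns mating payoff 12.
Fit: the display nets 22 − 3 = 19; no display nets 12. Fit prefers the display.
Unfit: the display nets 22 − 6 = 16; no display nets 12. Unfit would deviate to the display.
Unfit has a profitable deviation, so the profile is not an equilibrium.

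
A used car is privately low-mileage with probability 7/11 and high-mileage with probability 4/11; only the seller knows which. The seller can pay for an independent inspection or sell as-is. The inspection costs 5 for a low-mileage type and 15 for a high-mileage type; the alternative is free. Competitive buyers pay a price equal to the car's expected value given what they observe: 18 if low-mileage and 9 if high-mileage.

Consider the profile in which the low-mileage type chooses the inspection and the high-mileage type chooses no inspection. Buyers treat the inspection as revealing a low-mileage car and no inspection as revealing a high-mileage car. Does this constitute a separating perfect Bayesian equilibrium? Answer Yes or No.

Under these beliefs, the inspection earns price 18 and no inspection earns price 9.
low-mileage: the inspection nets 18 − 5 = 13; no inspection nets 9. low-mileage prefers the inspection.
high-mileage: the inspection nets 18 − 15 = 3; no inspection nets 9. high-mileage prefers no inspection.
Neither type deviates, so the separating profile is an equilibrium.

Yes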